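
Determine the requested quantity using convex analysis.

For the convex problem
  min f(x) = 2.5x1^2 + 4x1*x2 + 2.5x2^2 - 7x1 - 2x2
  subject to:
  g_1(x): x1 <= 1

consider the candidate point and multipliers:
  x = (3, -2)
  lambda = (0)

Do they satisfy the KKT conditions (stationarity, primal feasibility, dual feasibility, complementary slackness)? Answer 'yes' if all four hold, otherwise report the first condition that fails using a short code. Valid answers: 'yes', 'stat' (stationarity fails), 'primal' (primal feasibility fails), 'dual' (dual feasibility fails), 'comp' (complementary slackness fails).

Gradient of f: grad f(x) = Q x + c = (0, 0)
Constraint values g_i(x) = a_i^T x - b_i:
  g_1((3, -2)) = 2
Stationarity residual: grad f(x) + sum_i lambda_i a_i = (0, 0)
  -> stationarity OK
Primal feasibility (all g_i <= 0): FAILS
Dual feasibility (all lambda_i >= 0): OK
Complementary slackness (lambda_i * g_i(x) = 0 for all i): OK

Verdict: the first failing condition is primal_feasibility -> primal.

primal


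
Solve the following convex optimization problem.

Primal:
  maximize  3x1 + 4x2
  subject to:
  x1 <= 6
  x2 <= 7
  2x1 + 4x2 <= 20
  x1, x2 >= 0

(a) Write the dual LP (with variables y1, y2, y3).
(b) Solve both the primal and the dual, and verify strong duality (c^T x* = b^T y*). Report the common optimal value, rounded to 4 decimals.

The standard primal-dual pair for 'max c^T x s.t. A x <= b, x >= 0' is:
  Dual:  min b^T y  s.t.  A^T y >= c,  y >= 0.

So the dual LP is:
  minimize  6y1 + 7y2 + 20y3
  subject to:
    y1 + 2y3 >= 3
    y2 + 4y3 >= 4
    y1, y2, y3 >= 0

Solving the primal: x* = (6, 2).
  primal value c^T x* = 26.
Solving the dual: y* = (1, 0, 1).
  dual value b^T y* = 26.
Strong duality: c^T x* = b^T y*. Confirmed.

26


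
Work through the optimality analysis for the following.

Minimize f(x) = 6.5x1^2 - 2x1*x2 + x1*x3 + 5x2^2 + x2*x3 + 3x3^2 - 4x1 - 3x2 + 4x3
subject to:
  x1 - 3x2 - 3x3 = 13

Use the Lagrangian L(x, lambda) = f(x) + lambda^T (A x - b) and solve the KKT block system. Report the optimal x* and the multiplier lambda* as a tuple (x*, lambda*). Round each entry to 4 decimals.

Form the Lagrangian:
  L(x, lambda) = (1/2) x^T Q x + c^T x + lambda^T (A x - b)
Stationarity (grad_x L = 0): Q x + c + A^T lambda = 0.
Primal feasibility: A x = b.

This gives the KKT block system:
  [ Q   A^T ] [ x     ]   [-c ]
  [ A    0  ] [ lambda ] = [ b ]

Solving the linear system:
  x*      = (0.8435, -0.7665, -3.2857)
  lambda* = (-5.2124)
  f(x*)   = 26.772

x* = (0.8435, -0.7665, -3.2857), lambda* = (-5.2124)


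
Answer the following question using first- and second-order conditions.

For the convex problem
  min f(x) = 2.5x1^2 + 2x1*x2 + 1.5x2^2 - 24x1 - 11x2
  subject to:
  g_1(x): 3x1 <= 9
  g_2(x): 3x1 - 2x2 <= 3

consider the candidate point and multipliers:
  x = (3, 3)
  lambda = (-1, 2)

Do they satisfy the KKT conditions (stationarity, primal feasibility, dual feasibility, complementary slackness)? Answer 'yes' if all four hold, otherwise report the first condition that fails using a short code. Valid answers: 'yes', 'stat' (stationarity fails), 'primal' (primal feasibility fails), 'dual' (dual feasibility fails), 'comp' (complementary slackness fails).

Gradient of f: grad f(x) = Q x + c = (-3, 4)
Constraint values g_i(x) = a_i^T x - b_i:
  g_1((3, 3)) = 0
  g_2((3, 3)) = 0
Stationarity residual: grad f(x) + sum_i lambda_i a_i = (0, 0)
  -> stationarity OK
Primal feasibility (all g_i <= 0): OK
Dual feasibility (all lambda_i >= 0): FAILS
Complementary slackness (lambda_i * g_i(x) = 0 for all i): OK

Verdict: the first failing condition is dual_feasibility -> dual.

dual


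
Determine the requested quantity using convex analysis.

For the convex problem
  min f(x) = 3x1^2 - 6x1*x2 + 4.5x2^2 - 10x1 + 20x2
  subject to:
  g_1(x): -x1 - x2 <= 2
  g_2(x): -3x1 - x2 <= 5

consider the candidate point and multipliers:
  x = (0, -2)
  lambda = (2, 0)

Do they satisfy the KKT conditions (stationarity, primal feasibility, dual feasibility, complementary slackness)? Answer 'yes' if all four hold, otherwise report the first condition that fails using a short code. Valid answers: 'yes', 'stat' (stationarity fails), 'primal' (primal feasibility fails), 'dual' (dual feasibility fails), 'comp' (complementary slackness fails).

Gradient of f: grad f(x) = Q x + c = (2, 2)
Constraint values g_i(x) = a_i^T x - b_i:
  g_1((0, -2)) = 0
  g_2((0, -2)) = -3
Stationarity residual: grad f(x) + sum_i lambda_i a_i = (0, 0)
  -> stationarity OK
Primal feasibility (all g_i <= 0): OK
Dual feasibility (all lambda_i >= 0): OK
Complementary slackness (lambda_i * g_i(x) = 0 for all i): OK

Verdict: yes, KKT holds.

yes


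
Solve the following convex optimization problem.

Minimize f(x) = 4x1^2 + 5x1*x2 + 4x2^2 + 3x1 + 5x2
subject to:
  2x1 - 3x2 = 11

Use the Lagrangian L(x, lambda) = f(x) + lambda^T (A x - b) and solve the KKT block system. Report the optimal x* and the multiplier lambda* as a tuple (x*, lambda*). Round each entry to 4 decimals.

Form the Lagrangian:
  L(x, lambda) = (1/2) x^T Q x + c^T x + lambda^T (A x - b)
Stationarity (grad_x L = 0): Q x + c + A^T lambda = 0.
Primal feasibility: A x = b.

This gives the KKT block system:
  [ Q   A^T ] [ x     ]   [-c ]
  [ A    0  ] [ lambda ] = [ b ]

Solving the linear system:
  x*      = (1.7317, -2.5122)
  lambda* = (-2.1463)
  f(x*)   = 8.122

x* = (1.7317, -2.5122), lambda* = (-2.1463)


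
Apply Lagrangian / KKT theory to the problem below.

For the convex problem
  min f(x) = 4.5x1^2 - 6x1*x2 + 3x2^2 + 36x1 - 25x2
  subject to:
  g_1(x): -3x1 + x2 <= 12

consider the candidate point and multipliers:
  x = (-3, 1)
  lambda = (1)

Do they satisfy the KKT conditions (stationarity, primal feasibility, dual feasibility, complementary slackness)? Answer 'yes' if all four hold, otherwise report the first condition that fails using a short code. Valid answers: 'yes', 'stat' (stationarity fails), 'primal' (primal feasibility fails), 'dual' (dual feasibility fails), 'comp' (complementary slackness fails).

Gradient of f: grad f(x) = Q x + c = (3, -1)
Constraint values g_i(x) = a_i^T x - b_i:
  g_1((-3, 1)) = -2
Stationarity residual: grad f(x) + sum_i lambda_i a_i = (0, 0)
  -> stationarity OK
Primal feasibility (all g_i <= 0): OK
Dual feasibility (all lambda_i >= 0): OK
Complementary slackness (lambda_i * g_i(x) = 0 for all i): FAILS

Verdict: the first failing condition is complementary_slackness -> comp.

comp


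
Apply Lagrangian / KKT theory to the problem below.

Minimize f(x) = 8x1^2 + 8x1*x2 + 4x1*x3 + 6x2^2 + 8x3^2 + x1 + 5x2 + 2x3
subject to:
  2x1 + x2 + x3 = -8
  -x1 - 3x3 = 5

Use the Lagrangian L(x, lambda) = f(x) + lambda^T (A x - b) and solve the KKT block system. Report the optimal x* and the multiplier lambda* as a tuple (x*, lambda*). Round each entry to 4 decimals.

Form the Lagrangian:
  L(x, lambda) = (1/2) x^T Q x + c^T x + lambda^T (A x - b)
Stationarity (grad_x L = 0): Q x + c + A^T lambda = 0.
Primal feasibility: A x = b.

This gives the KKT block system:
  [ Q   A^T ] [ x     ]   [-c ]
  [ A    0  ] [ lambda ] = [ b ]

Solving the linear system:
  x*      = (-3.2245, -0.9592, -0.5918)
  lambda* = (32.3061, 3.9796)
  f(x*)   = 114.6735

x* = (-3.2245, -0.9592, -0.5918), lambda* = (32.3061, 3.9796)


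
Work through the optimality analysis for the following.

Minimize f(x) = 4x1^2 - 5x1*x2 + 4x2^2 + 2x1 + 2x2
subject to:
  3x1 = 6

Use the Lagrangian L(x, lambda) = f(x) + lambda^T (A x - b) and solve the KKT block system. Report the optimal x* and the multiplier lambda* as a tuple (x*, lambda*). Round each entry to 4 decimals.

Form the Lagrangian:
  L(x, lambda) = (1/2) x^T Q x + c^T x + lambda^T (A x - b)
Stationarity (grad_x L = 0): Q x + c + A^T lambda = 0.
Primal feasibility: A x = b.

This gives the KKT block system:
  [ Q   A^T ] [ x     ]   [-c ]
  [ A    0  ] [ lambda ] = [ b ]

Solving the linear system:
  x*      = (2, 1)
  lambda* = (-4.3333)
  f(x*)   = 16

x* = (2, 1), lambda* = (-4.3333)


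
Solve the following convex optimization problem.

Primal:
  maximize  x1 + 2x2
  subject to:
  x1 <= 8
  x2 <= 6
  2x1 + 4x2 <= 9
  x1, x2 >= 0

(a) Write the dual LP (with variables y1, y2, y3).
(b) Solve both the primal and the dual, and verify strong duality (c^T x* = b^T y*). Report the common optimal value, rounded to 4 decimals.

The standard primal-dual pair for 'max c^T x s.t. A x <= b, x >= 0' is:
  Dual:  min b^T y  s.t.  A^T y >= c,  y >= 0.

So the dual LP is:
  minimize  8y1 + 6y2 + 9y3
  subject to:
    y1 + 2y3 >= 1
    y2 + 4y3 >= 2
    y1, y2, y3 >= 0

Solving the primal: x* = (4.5, 0).
  primal value c^T x* = 4.5.
Solving the dual: y* = (0, 0, 0.5).
  dual value b^T y* = 4.5.
Strong duality: c^T x* = b^T y*. Confirmed.

4.5


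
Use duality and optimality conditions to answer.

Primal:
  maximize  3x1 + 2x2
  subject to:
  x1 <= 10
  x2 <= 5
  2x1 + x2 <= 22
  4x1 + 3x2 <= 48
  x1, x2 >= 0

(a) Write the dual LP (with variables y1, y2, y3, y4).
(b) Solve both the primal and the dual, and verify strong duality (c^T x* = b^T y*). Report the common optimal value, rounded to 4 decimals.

The standard primal-dual pair for 'max c^T x s.t. A x <= b, x >= 0' is:
  Dual:  min b^T y  s.t.  A^T y >= c,  y >= 0.

So the dual LP is:
  minimize  10y1 + 5y2 + 22y3 + 48y4
  subject to:
    y1 + 2y3 + 4y4 >= 3
    y2 + y3 + 3y4 >= 2
    y1, y2, y3, y4 >= 0

Solving the primal: x* = (9, 4).
  primal value c^T x* = 35.
Solving the dual: y* = (0, 0, 0.5, 0.5).
  dual value b^T y* = 35.
Strong duality: c^T x* = b^T y*. Confirmed.

35


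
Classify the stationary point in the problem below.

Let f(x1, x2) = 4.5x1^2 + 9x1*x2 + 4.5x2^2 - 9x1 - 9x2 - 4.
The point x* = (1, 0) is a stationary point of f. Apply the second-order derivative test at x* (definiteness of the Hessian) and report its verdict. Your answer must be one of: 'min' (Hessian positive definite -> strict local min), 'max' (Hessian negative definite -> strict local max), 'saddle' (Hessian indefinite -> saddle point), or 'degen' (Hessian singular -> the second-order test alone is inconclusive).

Compute the Hessian H = grad^2 f:
  H = [[9, 9], [9, 9]]
Verify stationarity: grad f(x*) = H x* + g = (0, 0).
Eigenvalues of H: 0, 18.
H has a zero eigenvalue (singular; positive semidefinite but not definite), so H is neither positive definite, negative definite, nor indefinite. The second-order test alone is inconclusive -> degen.
(Indeed, f is constant along the null direction of H through x*, so x* is not a strict local extremum.)

degen


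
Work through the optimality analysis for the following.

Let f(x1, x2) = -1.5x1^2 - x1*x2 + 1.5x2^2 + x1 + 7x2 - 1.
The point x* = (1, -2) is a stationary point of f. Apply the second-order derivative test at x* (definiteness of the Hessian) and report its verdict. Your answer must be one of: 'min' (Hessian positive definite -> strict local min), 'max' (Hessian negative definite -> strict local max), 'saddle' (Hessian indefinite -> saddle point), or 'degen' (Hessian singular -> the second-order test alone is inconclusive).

Compute the Hessian H = grad^2 f:
  H = [[-3, -1], [-1, 3]]
Verify stationarity: grad f(x*) = H x* + g = (0, 0).
Eigenvalues of H: -3.1623, 3.1623.
Eigenvalues have mixed signs, so H is indefinite -> x* is a saddle point.

saddle


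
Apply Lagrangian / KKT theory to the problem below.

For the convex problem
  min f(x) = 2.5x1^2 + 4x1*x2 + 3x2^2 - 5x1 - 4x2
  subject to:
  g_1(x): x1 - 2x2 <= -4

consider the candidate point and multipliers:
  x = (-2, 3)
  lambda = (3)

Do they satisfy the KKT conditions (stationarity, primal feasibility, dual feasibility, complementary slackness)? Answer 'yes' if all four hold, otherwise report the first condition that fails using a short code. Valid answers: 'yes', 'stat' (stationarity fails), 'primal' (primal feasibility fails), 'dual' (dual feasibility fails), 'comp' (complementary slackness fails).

Gradient of f: grad f(x) = Q x + c = (-3, 6)
Constraint values g_i(x) = a_i^T x - b_i:
  g_1((-2, 3)) = -4
Stationarity residual: grad f(x) + sum_i lambda_i a_i = (0, 0)
  -> stationarity OK
Primal feasibility (all g_i <= 0): OK
Dual feasibility (all lambda_i >= 0): OK
Complementary slackness (lambda_i * g_i(x) = 0 for all i): FAILS

Verdict: the first failing condition is complementary_slackness -> comp.

comp


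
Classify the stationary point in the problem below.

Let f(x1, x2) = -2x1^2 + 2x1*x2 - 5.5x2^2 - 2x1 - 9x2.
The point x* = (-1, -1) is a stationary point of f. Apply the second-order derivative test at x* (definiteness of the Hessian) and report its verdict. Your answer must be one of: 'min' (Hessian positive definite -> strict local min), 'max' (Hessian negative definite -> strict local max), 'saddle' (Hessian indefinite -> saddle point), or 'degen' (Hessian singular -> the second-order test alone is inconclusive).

Compute the Hessian H = grad^2 f:
  H = [[-4, 2], [2, -11]]
Verify stationarity: grad f(x*) = H x* + g = (0, 0).
Eigenvalues of H: -11.5311, -3.4689.
Both eigenvalues < 0, so H is negative definite -> x* is a strict local max.

max


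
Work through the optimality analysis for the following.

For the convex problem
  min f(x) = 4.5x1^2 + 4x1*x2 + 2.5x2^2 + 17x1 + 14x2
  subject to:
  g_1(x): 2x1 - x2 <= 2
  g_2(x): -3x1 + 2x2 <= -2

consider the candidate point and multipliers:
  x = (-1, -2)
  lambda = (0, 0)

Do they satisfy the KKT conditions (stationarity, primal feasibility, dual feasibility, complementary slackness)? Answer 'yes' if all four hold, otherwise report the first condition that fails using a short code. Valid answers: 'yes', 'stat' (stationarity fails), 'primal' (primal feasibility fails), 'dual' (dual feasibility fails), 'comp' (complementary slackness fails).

Gradient of f: grad f(x) = Q x + c = (0, 0)
Constraint values g_i(x) = a_i^T x - b_i:
  g_1((-1, -2)) = -2
  g_2((-1, -2)) = 1
Stationarity residual: grad f(x) + sum_i lambda_i a_i = (0, 0)
  -> stationarity OK
Primal feasibility (all g_i <= 0): FAILS
Dual feasibility (all lambda_i >= 0): OK
Complementary slackness (lambda_i * g_i(x) = 0 for all i): OK

Verdict: the first failing condition is primal_feasibility -> primal.

primal


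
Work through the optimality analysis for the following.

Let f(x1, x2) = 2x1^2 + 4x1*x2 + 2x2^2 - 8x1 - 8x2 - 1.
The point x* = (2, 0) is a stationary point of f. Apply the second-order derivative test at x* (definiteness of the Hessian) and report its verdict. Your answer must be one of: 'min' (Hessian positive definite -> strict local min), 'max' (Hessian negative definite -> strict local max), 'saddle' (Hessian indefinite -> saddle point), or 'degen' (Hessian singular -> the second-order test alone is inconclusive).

Compute the Hessian H = grad^2 f:
  H = [[4, 4], [4, 4]]
Verify stationarity: grad f(x*) = H x* + g = (0, 0).
Eigenvalues of H: 0, 8.
H has a zero eigenvalue (singular; positive semidefinite but not definite), so H is neither positive definite, negative definite, nor indefinite. The second-order test alone is inconclusive -> degen.
(Indeed, f is constant along the null direction of H through x*, so x* is not a strict local extremum.)

degen


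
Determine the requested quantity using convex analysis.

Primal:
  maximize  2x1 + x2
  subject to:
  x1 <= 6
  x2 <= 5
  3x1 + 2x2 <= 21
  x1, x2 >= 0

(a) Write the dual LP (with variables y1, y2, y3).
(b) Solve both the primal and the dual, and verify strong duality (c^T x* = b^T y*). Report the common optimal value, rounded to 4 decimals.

The standard primal-dual pair for 'max c^T x s.t. A x <= b, x >= 0' is:
  Dual:  min b^T y  s.t.  A^T y >= c,  y >= 0.

So the dual LP is:
  minimize  6y1 + 5y2 + 21y3
  subject to:
    y1 + 3y3 >= 2
    y2 + 2y3 >= 1
    y1, y2, y3 >= 0

Solving the primal: x* = (6, 1.5).
  primal value c^T x* = 13.5.
Solving the dual: y* = (0.5, 0, 0.5).
  dual value b^T y* = 13.5.
Strong duality: c^T x* = b^T y*. Confirmed.

13.5


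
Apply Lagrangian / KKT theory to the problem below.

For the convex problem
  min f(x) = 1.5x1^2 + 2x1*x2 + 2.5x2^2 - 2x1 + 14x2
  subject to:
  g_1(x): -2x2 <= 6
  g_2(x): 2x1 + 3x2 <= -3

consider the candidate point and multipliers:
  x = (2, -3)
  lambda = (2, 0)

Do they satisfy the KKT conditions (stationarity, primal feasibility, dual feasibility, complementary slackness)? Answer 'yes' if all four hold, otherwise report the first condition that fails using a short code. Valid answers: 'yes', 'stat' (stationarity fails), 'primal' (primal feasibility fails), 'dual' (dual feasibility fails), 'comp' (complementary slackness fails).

Gradient of f: grad f(x) = Q x + c = (-2, 3)
Constraint values g_i(x) = a_i^T x - b_i:
  g_1((2, -3)) = 0
  g_2((2, -3)) = -2
Stationarity residual: grad f(x) + sum_i lambda_i a_i = (-2, -1)
  -> stationarity FAILS
Primal feasibility (all g_i <= 0): OK
Dual feasibility (all lambda_i >= 0): OK
Complementary slackness (lambda_i * g_i(x) = 0 for all i): OK

Verdict: the first failing condition is stationarity -> stat.

stat


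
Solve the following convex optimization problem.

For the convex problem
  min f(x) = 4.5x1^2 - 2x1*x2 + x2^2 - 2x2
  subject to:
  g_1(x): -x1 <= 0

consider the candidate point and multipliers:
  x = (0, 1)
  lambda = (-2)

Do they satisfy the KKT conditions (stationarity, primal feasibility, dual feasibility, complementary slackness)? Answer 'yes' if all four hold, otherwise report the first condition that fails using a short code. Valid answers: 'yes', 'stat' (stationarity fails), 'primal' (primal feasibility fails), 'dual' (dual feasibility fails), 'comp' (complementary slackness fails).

Gradient of f: grad f(x) = Q x + c = (-2, 0)
Constraint values g_i(x) = a_i^T x - b_i:
  g_1((0, 1)) = 0
Stationarity residual: grad f(x) + sum_i lambda_i a_i = (0, 0)
  -> stationarity OK
Primal feasibility (all g_i <= 0): OK
Dual feasibility (all lambda_i >= 0): FAILS
Complementary slackness (lambda_i * g_i(x) = 0 for all i): OK

Verdict: the first failing condition is dual_feasibility -> dual.

dual


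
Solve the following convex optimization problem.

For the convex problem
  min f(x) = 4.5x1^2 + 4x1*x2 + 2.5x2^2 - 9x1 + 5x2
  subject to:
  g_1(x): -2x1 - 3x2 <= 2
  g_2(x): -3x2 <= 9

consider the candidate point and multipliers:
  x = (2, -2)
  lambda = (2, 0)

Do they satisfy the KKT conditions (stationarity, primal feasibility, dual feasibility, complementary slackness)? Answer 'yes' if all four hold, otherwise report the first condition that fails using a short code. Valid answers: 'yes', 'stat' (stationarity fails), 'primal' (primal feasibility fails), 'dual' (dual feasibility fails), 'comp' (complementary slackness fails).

Gradient of f: grad f(x) = Q x + c = (1, 3)
Constraint values g_i(x) = a_i^T x - b_i:
  g_1((2, -2)) = 0
  g_2((2, -2)) = -3
Stationarity residual: grad f(x) + sum_i lambda_i a_i = (-3, -3)
  -> stationarity FAILS
Primal feasibility (all g_i <= 0): OK
Dual feasibility (all lambda_i >= 0): OK
Complementary slackness (lambda_i * g_i(x) = 0 for all i): OK

Verdict: the first failing condition is stationarity -> stat.

stat


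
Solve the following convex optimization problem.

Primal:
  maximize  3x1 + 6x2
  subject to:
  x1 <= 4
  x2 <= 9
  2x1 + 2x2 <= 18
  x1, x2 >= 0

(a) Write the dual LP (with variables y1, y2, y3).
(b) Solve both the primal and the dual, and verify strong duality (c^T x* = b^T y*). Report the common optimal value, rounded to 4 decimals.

The standard primal-dual pair for 'max c^T x s.t. A x <= b, x >= 0' is:
  Dual:  min b^T y  s.t.  A^T y >= c,  y >= 0.

So the dual LP is:
  minimize  4y1 + 9y2 + 18y3
  subject to:
    y1 + 2y3 >= 3
    y2 + 2y3 >= 6
    y1, y2, y3 >= 0

Solving the primal: x* = (0, 9).
  primal value c^T x* = 54.
Solving the dual: y* = (0, 0, 3).
  dual value b^T y* = 54.
Strong duality: c^T x* = b^T y*. Confirmed.

54


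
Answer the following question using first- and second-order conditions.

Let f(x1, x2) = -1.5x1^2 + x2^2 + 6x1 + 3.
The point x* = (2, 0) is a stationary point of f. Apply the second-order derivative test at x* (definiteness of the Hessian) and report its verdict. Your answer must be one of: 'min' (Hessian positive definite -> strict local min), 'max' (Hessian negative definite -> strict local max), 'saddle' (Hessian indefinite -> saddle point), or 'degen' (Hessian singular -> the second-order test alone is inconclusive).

Compute the Hessian H = grad^2 f:
  H = [[-3, 0], [0, 2]]
Verify stationarity: grad f(x*) = H x* + g = (0, 0).
Eigenvalues of H: -3, 2.
Eigenvalues have mixed signs, so H is indefinite -> x* is a saddle point.

saddle


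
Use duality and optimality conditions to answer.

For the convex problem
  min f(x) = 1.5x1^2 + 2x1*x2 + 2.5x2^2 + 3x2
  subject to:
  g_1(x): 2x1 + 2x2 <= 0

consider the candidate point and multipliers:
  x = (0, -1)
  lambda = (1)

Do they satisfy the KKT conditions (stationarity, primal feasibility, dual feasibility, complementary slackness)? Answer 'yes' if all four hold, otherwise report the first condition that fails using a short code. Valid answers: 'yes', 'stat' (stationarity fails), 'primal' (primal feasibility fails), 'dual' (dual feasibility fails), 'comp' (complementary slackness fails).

Gradient of f: grad f(x) = Q x + c = (-2, -2)
Constraint values g_i(x) = a_i^T x - b_i:
  g_1((0, -1)) = -2
Stationarity residual: grad f(x) + sum_i lambda_i a_i = (0, 0)
  -> stationarity OK
Primal feasibility (all g_i <= 0): OK
Dual feasibility (all lambda_i >= 0): OK
Complementary slackness (lambda_i * g_i(x) = 0 for all i): FAILS

Verdict: the first failing condition is complementary_slackness -> comp.

comp


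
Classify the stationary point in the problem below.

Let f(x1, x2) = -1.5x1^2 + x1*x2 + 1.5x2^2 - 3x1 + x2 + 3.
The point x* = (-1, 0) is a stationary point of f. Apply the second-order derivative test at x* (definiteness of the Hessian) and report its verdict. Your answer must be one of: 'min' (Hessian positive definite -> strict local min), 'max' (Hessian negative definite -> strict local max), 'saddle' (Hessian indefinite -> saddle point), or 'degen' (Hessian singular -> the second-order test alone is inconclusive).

Compute the Hessian H = grad^2 f:
  H = [[-3, 1], [1, 3]]
Verify stationarity: grad f(x*) = H x* + g = (0, 0).
Eigenvalues of H: -3.1623, 3.1623.
Eigenvalues have mixed signs, so H is indefinite -> x* is a saddle point.

saddle


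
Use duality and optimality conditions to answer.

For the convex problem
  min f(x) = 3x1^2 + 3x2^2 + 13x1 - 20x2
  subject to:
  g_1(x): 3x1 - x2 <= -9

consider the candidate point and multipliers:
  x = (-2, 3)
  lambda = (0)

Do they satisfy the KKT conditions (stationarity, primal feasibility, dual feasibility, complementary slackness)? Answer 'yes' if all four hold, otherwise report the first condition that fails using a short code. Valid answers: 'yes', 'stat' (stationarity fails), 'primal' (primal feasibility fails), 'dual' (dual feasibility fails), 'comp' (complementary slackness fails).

Gradient of f: grad f(x) = Q x + c = (1, -2)
Constraint values g_i(x) = a_i^T x - b_i:
  g_1((-2, 3)) = 0
Stationarity residual: grad f(x) + sum_i lambda_i a_i = (1, -2)
  -> stationarity FAILS
Primal feasibility (all g_i <= 0): OK
Dual feasibility (all lambda_i >= 0): OK
Complementary slackness (lambda_i * g_i(x) = 0 for all i): OK

Verdict: the first failing condition is stationarity -> stat.

stat


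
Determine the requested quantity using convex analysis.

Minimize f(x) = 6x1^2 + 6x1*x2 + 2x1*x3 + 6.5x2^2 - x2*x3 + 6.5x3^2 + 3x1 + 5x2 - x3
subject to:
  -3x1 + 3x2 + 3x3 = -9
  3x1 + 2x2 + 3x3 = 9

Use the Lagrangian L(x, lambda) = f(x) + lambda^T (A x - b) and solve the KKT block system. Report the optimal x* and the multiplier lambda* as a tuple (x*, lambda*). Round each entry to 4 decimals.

Form the Lagrangian:
  L(x, lambda) = (1/2) x^T Q x + c^T x + lambda^T (A x - b)
Stationarity (grad_x L = 0): Q x + c + A^T lambda = 0.
Primal feasibility: A x = b.

This gives the KKT block system:
  [ Q   A^T ] [ x     ]   [-c ]
  [ A    0  ] [ lambda ] = [ b ]

Solving the linear system:
  x*      = (2.8342, -0.9945, 0.8288)
  lambda* = (2.7107, -8.1897)
  f(x*)   = 50.4024

x* = (2.8342, -0.9945, 0.8288), lambda* = (2.7107, -8.1897)


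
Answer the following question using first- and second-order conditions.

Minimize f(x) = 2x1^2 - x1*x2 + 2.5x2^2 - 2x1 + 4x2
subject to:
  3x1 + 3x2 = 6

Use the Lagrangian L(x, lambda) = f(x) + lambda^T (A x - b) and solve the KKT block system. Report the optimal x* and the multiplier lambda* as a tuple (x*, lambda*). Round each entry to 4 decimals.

Form the Lagrangian:
  L(x, lambda) = (1/2) x^T Q x + c^T x + lambda^T (A x - b)
Stationarity (grad_x L = 0): Q x + c + A^T lambda = 0.
Primal feasibility: A x = b.

This gives the KKT block system:
  [ Q   A^T ] [ x     ]   [-c ]
  [ A    0  ] [ lambda ] = [ b ]

Solving the linear system:
  x*      = (1.6364, 0.3636)
  lambda* = (-1.3939)
  f(x*)   = 3.2727

x* = (1.6364, 0.3636), lambda* = (-1.3939)


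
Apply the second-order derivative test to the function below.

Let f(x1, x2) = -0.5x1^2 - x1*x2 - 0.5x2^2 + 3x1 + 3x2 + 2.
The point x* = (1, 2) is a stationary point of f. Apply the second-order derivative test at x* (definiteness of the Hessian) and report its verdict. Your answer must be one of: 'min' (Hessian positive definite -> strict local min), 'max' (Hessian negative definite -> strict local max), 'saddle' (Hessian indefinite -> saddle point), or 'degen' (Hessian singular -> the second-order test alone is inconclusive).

Compute the Hessian H = grad^2 f:
  H = [[-1, -1], [-1, -1]]
Verify stationarity: grad f(x*) = H x* + g = (0, 0).
Eigenvalues of H: -2, 0.
H has a zero eigenvalue (singular; negative semidefinite but not definite), so H is neither positive definite, negative definite, nor indefinite. The second-order test alone is inconclusive -> degen.
(Indeed, f is constant along the null direction of H through x*, so x* is not a strict local extremum.)

degen


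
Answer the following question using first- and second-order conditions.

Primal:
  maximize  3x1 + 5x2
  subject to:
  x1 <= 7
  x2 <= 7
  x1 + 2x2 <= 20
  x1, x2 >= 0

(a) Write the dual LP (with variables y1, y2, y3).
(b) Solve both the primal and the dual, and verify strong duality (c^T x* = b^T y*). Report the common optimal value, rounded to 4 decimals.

The standard primal-dual pair for 'max c^T x s.t. A x <= b, x >= 0' is:
  Dual:  min b^T y  s.t.  A^T y >= c,  y >= 0.

So the dual LP is:
  minimize  7y1 + 7y2 + 20y3
  subject to:
    y1 + y3 >= 3
    y2 + 2y3 >= 5
    y1, y2, y3 >= 0

Solving the primal: x* = (7, 6.5).
  primal value c^T x* = 53.5.
Solving the dual: y* = (0.5, 0, 2.5).
  dual value b^T y* = 53.5.
Strong duality: c^T x* = b^T y*. Confirmed.

53.5


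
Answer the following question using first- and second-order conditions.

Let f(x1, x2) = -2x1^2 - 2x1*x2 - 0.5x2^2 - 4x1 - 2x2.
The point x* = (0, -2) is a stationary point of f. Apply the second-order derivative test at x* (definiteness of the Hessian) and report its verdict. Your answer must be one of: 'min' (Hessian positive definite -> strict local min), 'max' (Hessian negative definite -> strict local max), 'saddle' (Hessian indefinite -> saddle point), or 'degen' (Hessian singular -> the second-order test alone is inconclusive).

Compute the Hessian H = grad^2 f:
  H = [[-4, -2], [-2, -1]]
Verify stationarity: grad f(x*) = H x* + g = (0, 0).
Eigenvalues of H: -5, 0.
H has a zero eigenvalue (singular; negative semidefinite but not definite), so H is neither positive definite, negative definite, nor indefinite. The second-order test alone is inconclusive -> degen.
(Indeed, f is constant along the null direction of H through x*, so x* is not a strict local extremum.)

degen


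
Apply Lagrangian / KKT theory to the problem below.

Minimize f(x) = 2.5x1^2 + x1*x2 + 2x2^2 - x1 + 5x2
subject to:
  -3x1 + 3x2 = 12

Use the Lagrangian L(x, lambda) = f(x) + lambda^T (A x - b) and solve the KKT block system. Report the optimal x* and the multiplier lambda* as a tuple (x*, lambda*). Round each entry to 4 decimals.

Form the Lagrangian:
  L(x, lambda) = (1/2) x^T Q x + c^T x + lambda^T (A x - b)
Stationarity (grad_x L = 0): Q x + c + A^T lambda = 0.
Primal feasibility: A x = b.

This gives the KKT block system:
  [ Q   A^T ] [ x     ]   [-c ]
  [ A    0  ] [ lambda ] = [ b ]

Solving the linear system:
  x*      = (-2.1818, 1.8182)
  lambda* = (-3.3636)
  f(x*)   = 25.8182

x* = (-2.1818, 1.8182), lambda* = (-3.3636)


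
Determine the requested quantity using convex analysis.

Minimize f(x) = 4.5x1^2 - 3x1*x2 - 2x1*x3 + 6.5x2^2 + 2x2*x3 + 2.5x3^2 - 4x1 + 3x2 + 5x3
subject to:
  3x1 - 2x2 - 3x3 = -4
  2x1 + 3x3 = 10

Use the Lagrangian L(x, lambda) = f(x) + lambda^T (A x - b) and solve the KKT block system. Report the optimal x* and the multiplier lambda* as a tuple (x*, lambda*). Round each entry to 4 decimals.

Form the Lagrangian:
  L(x, lambda) = (1/2) x^T Q x + c^T x + lambda^T (A x - b)
Stationarity (grad_x L = 0): Q x + c + A^T lambda = 0.
Primal feasibility: A x = b.

This gives the KKT block system:
  [ Q   A^T ] [ x     ]   [-c ]
  [ A    0  ] [ lambda ] = [ b ]

Solving the linear system:
  x*      = (1.1629, -0.0926, 2.558)
  lambda* = (1.7115, -3.3815)
  f(x*)   = 24.2607

x* = (1.1629, -0.0926, 2.558), lambda* = (1.7115, -3.3815)


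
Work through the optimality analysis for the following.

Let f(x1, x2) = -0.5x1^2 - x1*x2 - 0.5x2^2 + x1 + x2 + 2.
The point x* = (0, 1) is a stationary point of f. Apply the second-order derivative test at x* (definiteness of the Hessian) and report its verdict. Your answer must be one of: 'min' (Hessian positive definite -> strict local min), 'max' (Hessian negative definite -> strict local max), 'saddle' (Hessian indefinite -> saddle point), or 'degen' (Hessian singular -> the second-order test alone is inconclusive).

Compute the Hessian H = grad^2 f:
  H = [[-1, -1], [-1, -1]]
Verify stationarity: grad f(x*) = H x* + g = (0, 0).
Eigenvalues of H: -2, 0.
H has a zero eigenvalue (singular; negative semidefinite but not definite), so H is neither positive definite, negative definite, nor indefinite. The second-order test alone is inconclusive -> degen.
(Indeed, f is constant along the null direction of H through x*, so x* is not a strict local extremum.)

degen


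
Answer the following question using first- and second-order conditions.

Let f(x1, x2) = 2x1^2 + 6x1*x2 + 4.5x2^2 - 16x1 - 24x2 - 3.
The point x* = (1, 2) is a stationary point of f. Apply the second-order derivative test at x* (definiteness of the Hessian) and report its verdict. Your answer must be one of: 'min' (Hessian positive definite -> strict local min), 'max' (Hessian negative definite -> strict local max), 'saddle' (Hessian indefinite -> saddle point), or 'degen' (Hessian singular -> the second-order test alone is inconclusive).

Compute the Hessian H = grad^2 f:
  H = [[4, 6], [6, 9]]
Verify stationarity: grad f(x*) = H x* + g = (0, 0).
Eigenvalues of H: 0, 13.
H has a zero eigenvalue (singular; positive semidefinite but not definite), so H is neither positive definite, negative definite, nor indefinite. The second-order test alone is inconclusive -> degen.
(Indeed, f is constant along the null direction of H through x*, so x* is not a strict local extremum.)

degen


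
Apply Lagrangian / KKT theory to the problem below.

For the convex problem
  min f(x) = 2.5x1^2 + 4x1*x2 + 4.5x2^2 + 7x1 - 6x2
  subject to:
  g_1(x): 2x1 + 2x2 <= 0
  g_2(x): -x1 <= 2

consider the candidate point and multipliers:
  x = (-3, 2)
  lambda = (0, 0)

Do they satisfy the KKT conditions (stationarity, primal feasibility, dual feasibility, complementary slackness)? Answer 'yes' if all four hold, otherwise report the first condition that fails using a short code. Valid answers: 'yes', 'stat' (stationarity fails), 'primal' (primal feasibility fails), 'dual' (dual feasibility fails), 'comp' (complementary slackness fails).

Gradient of f: grad f(x) = Q x + c = (0, 0)
Constraint values g_i(x) = a_i^T x - b_i:
  g_1((-3, 2)) = -2
  g_2((-3, 2)) = 1
Stationarity residual: grad f(x) + sum_i lambda_i a_i = (0, 0)
  -> stationarity OK
Primal feasibility (all g_i <= 0): FAILS
Dual feasibility (all lambda_i >= 0): OK
Complementary slackness (lambda_i * g_i(x) = 0 for all i): OK

Verdict: the first failing condition is primal_feasibility -> primal.

primal


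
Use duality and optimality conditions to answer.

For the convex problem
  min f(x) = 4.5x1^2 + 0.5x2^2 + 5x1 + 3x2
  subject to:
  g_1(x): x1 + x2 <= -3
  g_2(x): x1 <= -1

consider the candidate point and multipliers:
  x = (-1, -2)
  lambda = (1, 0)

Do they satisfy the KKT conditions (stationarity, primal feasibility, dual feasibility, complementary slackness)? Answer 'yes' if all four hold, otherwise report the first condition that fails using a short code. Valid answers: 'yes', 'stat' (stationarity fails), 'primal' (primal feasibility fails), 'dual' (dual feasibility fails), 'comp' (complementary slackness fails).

Gradient of f: grad f(x) = Q x + c = (-4, 1)
Constraint values g_i(x) = a_i^T x - b_i:
  g_1((-1, -2)) = 0
  g_2((-1, -2)) = 0
Stationarity residual: grad f(x) + sum_i lambda_i a_i = (-3, 2)
  -> stationarity FAILS
Primal feasibility (all g_i <= 0): OK
Dual feasibility (all lambda_i >= 0): OK
Complementary slackness (lambda_i * g_i(x) = 0 for all i): OK

Verdict: the first failing condition is stationarity -> stat.

stat


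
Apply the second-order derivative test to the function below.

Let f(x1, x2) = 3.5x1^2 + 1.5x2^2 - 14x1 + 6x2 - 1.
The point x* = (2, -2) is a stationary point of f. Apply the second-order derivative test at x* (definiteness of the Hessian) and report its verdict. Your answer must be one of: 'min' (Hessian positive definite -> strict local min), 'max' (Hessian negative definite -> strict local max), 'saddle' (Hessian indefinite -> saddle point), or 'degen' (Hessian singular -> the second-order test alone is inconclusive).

Compute the Hessian H = grad^2 f:
  H = [[7, 0], [0, 3]]
Verify stationarity: grad f(x*) = H x* + g = (0, 0).
Eigenvalues of H: 3, 7.
Both eigenvalues > 0, so H is positive definite -> x* is a strict local min.

min


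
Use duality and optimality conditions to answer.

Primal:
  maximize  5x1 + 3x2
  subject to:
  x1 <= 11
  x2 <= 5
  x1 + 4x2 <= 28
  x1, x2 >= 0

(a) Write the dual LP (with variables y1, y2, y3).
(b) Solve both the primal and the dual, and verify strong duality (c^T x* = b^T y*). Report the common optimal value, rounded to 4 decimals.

The standard primal-dual pair for 'max c^T x s.t. A x <= b, x >= 0' is:
  Dual:  min b^T y  s.t.  A^T y >= c,  y >= 0.

So the dual LP is:
  minimize  11y1 + 5y2 + 28y3
  subject to:
    y1 + y3 >= 5
    y2 + 4y3 >= 3
    y1, y2, y3 >= 0

Solving the primal: x* = (11, 4.25).
  primal value c^T x* = 67.75.
Solving the dual: y* = (4.25, 0, 0.75).
  dual value b^T y* = 67.75.
Strong duality: c^T x* = b^T y*. Confirmed.

67.75


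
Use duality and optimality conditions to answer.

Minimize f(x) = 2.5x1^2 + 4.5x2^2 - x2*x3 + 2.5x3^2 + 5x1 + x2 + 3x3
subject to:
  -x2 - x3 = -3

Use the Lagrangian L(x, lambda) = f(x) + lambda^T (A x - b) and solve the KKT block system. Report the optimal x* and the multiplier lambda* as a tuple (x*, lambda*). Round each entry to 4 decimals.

Form the Lagrangian:
  L(x, lambda) = (1/2) x^T Q x + c^T x + lambda^T (A x - b)
Stationarity (grad_x L = 0): Q x + c + A^T lambda = 0.
Primal feasibility: A x = b.

This gives the KKT block system:
  [ Q   A^T ] [ x     ]   [-c ]
  [ A    0  ] [ lambda ] = [ b ]

Solving the linear system:
  x*      = (-1, 1.25, 1.75)
  lambda* = (10.5)
  f(x*)   = 16.5

x* = (-1, 1.25, 1.75), lambda* = (10.5)


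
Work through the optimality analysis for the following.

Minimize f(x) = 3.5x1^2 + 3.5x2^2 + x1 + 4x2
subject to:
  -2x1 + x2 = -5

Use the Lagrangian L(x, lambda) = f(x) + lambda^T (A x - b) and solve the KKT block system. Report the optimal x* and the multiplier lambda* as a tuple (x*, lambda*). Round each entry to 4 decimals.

Form the Lagrangian:
  L(x, lambda) = (1/2) x^T Q x + c^T x + lambda^T (A x - b)
Stationarity (grad_x L = 0): Q x + c + A^T lambda = 0.
Primal feasibility: A x = b.

This gives the KKT block system:
  [ Q   A^T ] [ x     ]   [-c ]
  [ A    0  ] [ lambda ] = [ b ]

Solving the linear system:
  x*      = (1.7429, -1.5143)
  lambda* = (6.6)
  f(x*)   = 14.3429

x* = (1.7429, -1.5143), lambda* = (6.6)


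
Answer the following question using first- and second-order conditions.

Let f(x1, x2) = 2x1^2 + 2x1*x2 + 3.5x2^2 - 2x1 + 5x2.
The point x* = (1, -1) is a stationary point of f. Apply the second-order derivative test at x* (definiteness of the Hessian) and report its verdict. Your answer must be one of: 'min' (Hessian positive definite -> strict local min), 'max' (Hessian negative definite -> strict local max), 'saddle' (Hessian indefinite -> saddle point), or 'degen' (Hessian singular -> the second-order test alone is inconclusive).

Compute the Hessian H = grad^2 f:
  H = [[4, 2], [2, 7]]
Verify stationarity: grad f(x*) = H x* + g = (0, 0).
Eigenvalues of H: 3, 8.
Both eigenvalues > 0, so H is positive definite -> x* is a strict local min.

min


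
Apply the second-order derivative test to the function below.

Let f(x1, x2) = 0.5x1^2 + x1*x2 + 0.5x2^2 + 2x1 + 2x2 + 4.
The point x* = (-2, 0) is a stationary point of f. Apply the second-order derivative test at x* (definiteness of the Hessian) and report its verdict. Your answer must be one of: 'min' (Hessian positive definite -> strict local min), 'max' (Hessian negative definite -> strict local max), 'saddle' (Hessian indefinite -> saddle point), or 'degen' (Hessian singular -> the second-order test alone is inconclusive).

Compute the Hessian H = grad^2 f:
  H = [[1, 1], [1, 1]]
Verify stationarity: grad f(x*) = H x* + g = (0, 0).
Eigenvalues of H: 0, 2.
H has a zero eigenvalue (singular; positive semidefinite but not definite), so H is neither positive definite, negative definite, nor indefinite. The second-order test alone is inconclusive -> degen.
(Indeed, f is constant along the null direction of H through x*, so x* is not a strict local extremum.)

degen


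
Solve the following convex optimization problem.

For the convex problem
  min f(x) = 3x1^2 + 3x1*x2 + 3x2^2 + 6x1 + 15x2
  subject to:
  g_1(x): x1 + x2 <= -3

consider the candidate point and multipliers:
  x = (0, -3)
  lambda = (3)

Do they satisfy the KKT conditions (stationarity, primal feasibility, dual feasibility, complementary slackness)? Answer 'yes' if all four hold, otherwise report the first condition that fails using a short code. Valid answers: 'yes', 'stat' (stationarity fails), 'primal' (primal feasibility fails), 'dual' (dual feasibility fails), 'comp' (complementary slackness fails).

Gradient of f: grad f(x) = Q x + c = (-3, -3)
Constraint values g_i(x) = a_i^T x - b_i:
  g_1((0, -3)) = 0
Stationarity residual: grad f(x) + sum_i lambda_i a_i = (0, 0)
  -> stationarity OK
Primal feasibility (all g_i <= 0): OK
Dual feasibility (all lambda_i >= 0): OK
Complementary slackness (lambda_i * g_i(x) = 0 for all i): OK

Verdict: yes, KKT holds.

yes


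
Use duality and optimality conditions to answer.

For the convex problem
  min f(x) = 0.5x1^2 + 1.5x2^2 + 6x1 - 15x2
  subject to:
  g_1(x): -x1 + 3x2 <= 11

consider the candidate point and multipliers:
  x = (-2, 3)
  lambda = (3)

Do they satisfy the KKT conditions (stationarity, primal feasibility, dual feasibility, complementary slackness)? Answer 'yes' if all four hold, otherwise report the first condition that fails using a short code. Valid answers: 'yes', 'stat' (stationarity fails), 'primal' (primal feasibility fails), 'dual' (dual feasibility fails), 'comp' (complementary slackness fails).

Gradient of f: grad f(x) = Q x + c = (4, -6)
Constraint values g_i(x) = a_i^T x - b_i:
  g_1((-2, 3)) = 0
Stationarity residual: grad f(x) + sum_i lambda_i a_i = (1, 3)
  -> stationarity FAILS
Primal feasibility (all g_i <= 0): OK
Dual feasibility (all lambda_i >= 0): OK
Complementary slackness (lambda_i * g_i(x) = 0 for all i): OK

Verdict: the first failing condition is stationarity -> stat.

stat


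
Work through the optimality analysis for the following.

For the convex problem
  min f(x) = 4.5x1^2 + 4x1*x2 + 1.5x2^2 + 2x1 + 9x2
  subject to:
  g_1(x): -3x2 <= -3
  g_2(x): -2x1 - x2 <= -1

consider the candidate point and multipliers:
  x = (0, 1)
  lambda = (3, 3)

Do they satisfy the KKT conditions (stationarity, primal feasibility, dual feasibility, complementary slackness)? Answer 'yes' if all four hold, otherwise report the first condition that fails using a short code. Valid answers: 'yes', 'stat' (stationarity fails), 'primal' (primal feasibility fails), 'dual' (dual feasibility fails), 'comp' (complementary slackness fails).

Gradient of f: grad f(x) = Q x + c = (6, 12)
Constraint values g_i(x) = a_i^T x - b_i:
  g_1((0, 1)) = 0
  g_2((0, 1)) = 0
Stationarity residual: grad f(x) + sum_i lambda_i a_i = (0, 0)
  -> stationarity OK
Primal feasibility (all g_i <= 0): OK
Dual feasibility (all lambda_i >= 0): OK
Complementary slackness (lambda_i * g_i(x) = 0 for all i): OK

Verdict: yes, KKT holds.

yes
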